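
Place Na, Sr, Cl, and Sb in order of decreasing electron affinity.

Na is in period 3, group 1; Cl is in period 3, group 17; Sr is in period 5, group 2; Sb is in period 5, group 15.
EA tends to increase across a period and decrease down a group, though the pattern is less regular than for IE or radius.
These span different periods and groups, so the two trends combine.
Na > Sr: period and group pull opposite ways; the down-group shift dominates (53 vs 5 kJ/mol).
Sb > Na: period and group pull opposite ways; the across-period shift dominates (103 vs 53 kJ/mol).
Cl > Sb: relative to Sb, both the across-period and down-group shifts push Cl's electron affinity up.
Approximate values (kJ/mol): Na 53, Cl 349, Sr 5, Sb 103.
So from highest to lowest: Cl > Sb > Na > Sr.

Cl > Sb > Na > Sr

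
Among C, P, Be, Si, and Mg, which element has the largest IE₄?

After 3 electrons have been removed, what remains? C³⁺ still has 1 valence electron; P³⁺ still has 2 valence electrons; Be³⁺ is already 1 electron into the core; Si³⁺ still has 1 valence electron; Mg³⁺ is already 1 electron into the core.
Breaking into a closed-shell core is much more expensive than removing a leftover valence electron — Mg and Be have the largest IE_4 here.
Valence configurations: C³⁺ [He]2s¹, P³⁺ [Ne]3s², Si³⁺ [Ne]3s¹.
Approximate IE_4 values (kJ/mol): C 6223, P 4964, Be 21007, Si 4356, Mg 10543.
Hence IE_4: Si < P < C < Mg < Be.

Be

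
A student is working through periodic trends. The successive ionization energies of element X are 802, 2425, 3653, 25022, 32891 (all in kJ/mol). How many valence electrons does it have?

3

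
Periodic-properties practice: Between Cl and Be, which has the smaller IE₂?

Be

After 1 electron has been removed, what remains? Cl⁺ still has 6 valence electrons; Be⁺ still has 1 valence electron.
All are still removing valence electrons, so compare the +1 ions as you would atoms: IE_2 generally rises across a period (higher Z_eff) and falls down a group (larger shell), subject to the usual subshell exceptions.
Valence configurations: Cl⁺ [Ne]3s²3p⁴, Be⁺ [He]2s¹.
Tabulated IE_2 (kJ/mol): Cl 2298, Be 1757.
Overall IE_2 order: Be < Cl.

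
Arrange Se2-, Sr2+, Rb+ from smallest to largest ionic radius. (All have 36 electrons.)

All of these have 36 electrons, so size is governed by nuclear charge alone: the more protons, the stronger the pull on the same electron cloud, and the smaller the ion.
Nuclear charges: Sr2+ (Z=38), Rb+ (Z=37), Se2- (Z=34).
Smallest to largest: Sr2+ < Rb+ < Se2-.

Sr2+ < Rb+ < Se2-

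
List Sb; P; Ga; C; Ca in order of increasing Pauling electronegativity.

C is in period 2, group 14; P is in period 3, group 15; Ca is in period 4, group 2; Ga is in period 4, group 13; Sb is in period 5, group 15.
Smaller atoms with higher effective nuclear charge are more electronegative.
Neither a single period nor a single group — weigh both effects.
Ga > Ca: Ga lies to the right of Ca in period 4, so the across-period effect alone puts Ga higher.
Sb > Ga: the two effects oppose for this pair; the across-period effect wins (2.05 vs 1.81).
P > Sb: P sits above Sb in group 15, so the down-group effect alone puts P higher.
C > P: period and group pull opposite ways; the down-group shift dominates (2.55 vs 2.19).
Tabulated electronegativity (Pauling): C 2.55, P 2.19, Ca 1.00, Ga 1.81, Sb 2.05.
So from lowest to highest: Ca < Ga < Sb < P < C.

Ca, Ga, Sb, P, C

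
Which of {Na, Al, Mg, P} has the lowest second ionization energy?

Mg

The second ionization energy removes an electron from the +1 ion. For each element: Na⁺ is the bare [Ne] core; Al⁺ still has 2 valence electrons; Mg⁺ still has 1 valence electron; P⁺ still has 4 valence electrons.
Core electrons are held far more tightly than valence electrons, so Na tops the IE_2 order.
Valence configurations: Al⁺ [Ne]3s², Mg⁺ [Ne]3s¹, P⁺ [Ne]3s²3p².
Tabulated IE_2 (kJ/mol): Na 4562, Al 1817, Mg 1451, P 1907.
So the second ionization energies run Mg < Al < P < Na.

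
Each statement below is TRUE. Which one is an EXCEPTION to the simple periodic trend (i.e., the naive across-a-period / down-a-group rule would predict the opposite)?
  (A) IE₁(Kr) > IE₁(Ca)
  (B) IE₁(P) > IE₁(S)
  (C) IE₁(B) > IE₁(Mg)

The general trend: IE₁ increases across a period and decreases down a group.
(A) Kr (period 4, group 18) vs Ca (period 4, group 2): the stated order agrees with the simple trend.
(B) P (period 3, group 15) vs S (period 3, group 16): the stated order contradicts the simple trend.
(C) B (period 2, group 13) vs Mg (period 3, group 2): the stated order agrees with the simple trend.
The exception is (B): S (3p⁴) ionizes more easily than half-filled P (3p³) because the paired 3p electron in S is pushed out by e⁻–e⁻ repulsion.

(B)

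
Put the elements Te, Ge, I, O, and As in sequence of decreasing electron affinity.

I > Te > O > Ge > As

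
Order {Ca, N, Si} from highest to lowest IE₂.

N > Si > Ca

Consider each +1 ion: Ca⁺ still has 1 valence electron; N⁺ still has 4 valence electrons; Si⁺ still has 3 valence electrons.
All are still removing valence electrons, so compare the +1 ions as you would atoms: IE_2 generally rises across a period (higher Z_eff) and falls down a group (larger shell), subject to the usual subshell exceptions.
Valence configurations: Ca⁺ [Ar]4s¹, N⁺ [He]2s²2p², Si⁺ [Ne]3s²3p¹.
The numbers (kJ/mol): Ca 1145, N 2856, Si 1577.
Hence IE_2: Ca < Si < N.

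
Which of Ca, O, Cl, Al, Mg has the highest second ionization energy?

Consider each +1 ion: Ca⁺ still has 1 valence electron; O⁺ still has 5 valence electrons; Cl⁺ still has 6 valence electrons; Al⁺ still has 2 valence electrons; Mg⁺ still has 1 valence electron.
All are still removing valence electrons, so compare the +1 ions as you would atoms: IE_2 generally rises across a period (higher Z_eff) and falls down a group (larger shell), subject to the usual subshell exceptions.
Valence configurations: Ca⁺ [Ar]4s¹, O⁺ [He]2s²2p³, Cl⁺ [Ne]3s²3p⁴, Al⁺ [Ne]3s², Mg⁺ [Ne]3s¹.
Approximate IE_2 values (kJ/mol): Ca 1145, O 3388, Cl 2298, Al 1817, Mg 1451.
Overall IE_2 order: Ca < Mg < Al < Cl < O.

O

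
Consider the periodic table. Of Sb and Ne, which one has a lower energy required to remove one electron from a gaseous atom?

Sb

Ne is in period 2, group 18; Sb is in period 5, group 15.
IE₁ increases left→right with effective nuclear charge and decreases top→bottom as the valence shell moves farther out.
These span different periods and groups, so the two trends combine.
Ne > Sb: both effects reinforce here, so Ne is clearly the higher of the two.
Approximate values (kJ/mol): Ne 2081, Sb 831.
So Sb has the lower energy required to remove one electron from a gaseous atom (Sb < Ne).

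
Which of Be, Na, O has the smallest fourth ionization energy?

Consider each +3 ion: Be³⁺ is already 1 electron into the core; Na³⁺ is already 2 electrons into the core; O³⁺ still has 3 valence electrons.
Core electrons are held far more tightly than valence electrons, so Na and Be top the IE_4 order.
Tabulated IE_4 (kJ/mol): Be 21007, Na 9543, O 7469.
Overall IE_4 order: O < Na < Be.

O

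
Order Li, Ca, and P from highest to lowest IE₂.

After 1 electron has been removed, what remains? Li⁺ is the bare [He] core; Ca⁺ still has 1 valence electron; P⁺ still has 4 valence electrons.
Breaking into a closed-shell core is much more expensive than removing a leftover valence electron — Li has the largest IE_2 here.
Valence configurations: Ca⁺ [Ar]4s¹, P⁺ [Ne]3s²3p².
Tabulated IE_2 (kJ/mol): Li 7298, Ca 1145, P 1907.
Overall IE_2 order: Ca < P < Li.

Li > P > Ca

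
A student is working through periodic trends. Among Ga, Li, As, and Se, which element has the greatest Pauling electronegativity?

Li is in period 2, group 1; Ga is in period 4, group 13; As is in period 4, group 15; Se is in period 4, group 16.
Atoms toward the upper right of the periodic table pull bonding electrons most strongly.
Here both period and group differ, so the two effects have to be weighed against each other.
Ga > Li: period and group pull opposite ways; the across-period shift dominates (1.81 vs 0.98).
As > Ga: both are in period 4; the period trend gives As the larger value.
Se > As: both are in period 4; the period trend gives Se the larger value.
For reference (Pauling): Li 0.98, Ga 1.81, As 2.18, Se 2.55.
The greatest Pauling electronegativity among these belongs to Se.

Se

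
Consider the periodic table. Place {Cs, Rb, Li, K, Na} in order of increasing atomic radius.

Li is in period 2, group 1; Na is in period 3, group 1; K is in period 4, group 1; Rb is in period 5, group 1; Cs is in period 6, group 1.
Radius decreases left→right (rising Z_eff, same n) and increases top→bottom (higher n).
All are in group 1, so atomic radius increases down the group.
So from smallest to largest: Li < Na < K < Rb < Cs.

Li < Na < K < Rb < Cs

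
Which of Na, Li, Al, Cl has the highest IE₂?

Li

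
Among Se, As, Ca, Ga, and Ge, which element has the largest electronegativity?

Se

Ca is in period 4, group 2; Ga is in period 4, group 13; Ge is in period 4, group 14; As is in period 4, group 15; Se is in period 4, group 16.
Smaller atoms with higher effective nuclear charge are more electronegative.
All lie in period 4, so electronegativity increases left to right.
The largest electronegativity among these belongs to Se.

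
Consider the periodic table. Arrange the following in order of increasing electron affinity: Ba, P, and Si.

Si is in period 3, group 14; P is in period 3, group 15; Ba is in period 6, group 2.
EA tends to increase across a period and decrease down a group, though the pattern is less regular than for IE or radius.
Here both period and group differ, so the two effects have to be weighed against each other.
P > Ba: both effects reinforce here, so P is clearly the higher of the two.
Si > P: this pair runs against the simple trend — see the exception note.
Note the exception: Si has a higher electron affinity than P, contrary to the simple trend — adding an electron to P's half-filled 3p³ is unfavourable, so Si (3p²) has the more exothermic EA.
Tabulated electron affinity (kJ/mol): Si 134, P 72, Ba 14.
So from lowest to highest: Ba < P < Si.

Ba < P < Si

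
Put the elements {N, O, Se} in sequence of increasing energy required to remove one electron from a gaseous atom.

Se < O < N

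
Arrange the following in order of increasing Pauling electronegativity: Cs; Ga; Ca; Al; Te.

Cs < Ca < Al < Ga < Te

Electronegativity increases across a period and decreases down a group, tracking effective nuclear charge and atomic size.
Here both period and group differ, so the two effects have to be weighed against each other.
Ca > Cs: both effects reinforce here, so Ca is clearly the higher of the two.
Al > Ca: relative to Ca, both the across-period and down-group shifts push Al's electronegativity up.
Ga > Al: this pair runs against the simple trend — see the exception note.
Te > Ga: the two effects oppose for this pair; the across-period effect wins (2.10 vs 1.81).
Note the exception: Ga has a higher electronegativity than Al, contrary to the simple trend — poor shielding by filled d (and f) subshells raises the heavier element's effective nuclear charge more than the simple down-group trend predicts.
Approximate values (Pauling): Al 1.61, Ca 1.00, Ga 1.81, Te 2.10, Cs 0.79.
So from lowest to highest: Cs < Ca < Al < Ga < Te.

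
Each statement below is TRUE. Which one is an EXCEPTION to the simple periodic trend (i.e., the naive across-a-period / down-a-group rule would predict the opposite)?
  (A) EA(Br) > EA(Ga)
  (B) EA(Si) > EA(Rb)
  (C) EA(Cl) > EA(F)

The general trend: electron affinity increases across a period and decreases down a group.
(A) Br (period 4, group 17) vs Ga (period 4, group 13): the stated order agrees with the simple trend.
(B) Si (period 3, group 14) vs Rb (period 5, group 1): the stated order agrees with the simple trend.
(C) Cl (period 3, group 17) vs F (period 2, group 17): the stated order contradicts the simple trend.
The exception is (C): F's small 2p subshell makes the incoming electron feel strong e⁻–e⁻ repulsion, so Cl actually releases more energy on gaining an electron.

(C)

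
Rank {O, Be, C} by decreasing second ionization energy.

O, C, Be

After 1 electron has been removed, what remains? O⁺ still has 5 valence electrons; Be⁺ still has 1 valence electron; C⁺ still has 3 valence electrons.
All are still removing valence electrons, so compare the +1 ions as you would atoms: IE_2 generally rises across a period (higher Z_eff) and falls down a group (larger shell), subject to the usual subshell exceptions.
Valence configurations: O⁺ [He]2s²2p³, Be⁺ [He]2s¹, C⁺ [He]2s²2p¹.
Tabulated IE_2 (kJ/mol): O 3388, Be 1757, C 2353.
Putting it together, IE_2: Be < C < O.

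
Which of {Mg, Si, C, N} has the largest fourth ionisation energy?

Consider each +3 ion: Mg³⁺ is already 1 electron into the core; Si³⁺ still has 1 valence electron; C³⁺ still has 1 valence electron; N³⁺ still has 2 valence electrons.
Pulling an electron out of a noble-gas core costs far more than removing a remaining valence electron, so Mg sits at the high end of IE_4.
Valence configurations: Si³⁺ [Ne]3s¹, C³⁺ [He]2s¹, N³⁺ [He]2s².
Approximate IE_4 values (kJ/mol): Mg 10543, Si 4356, C 6223, N 7475.
Hence IE_4: Si < C < N < Mg.

Mg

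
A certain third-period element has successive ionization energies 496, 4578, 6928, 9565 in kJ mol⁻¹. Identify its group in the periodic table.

Group 1

Look for the largest jump between consecutive ionization energies: IE2/IE1 ≈ 9.2, far larger than any earlier ratio.
That jump marks the point where a core electron is being removed. So the atom has 1 valence electron.
A main-group element with 1 valence electron is in group 1.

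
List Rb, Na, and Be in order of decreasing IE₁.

Be is in period 2, group 2; Na is in period 3, group 1; Rb is in period 5, group 1.
Across a period the outer electron is held more tightly (higher IE₁); down a group it sits in a higher shell, more shielded, and comes off more easily.
These span different periods and groups, so the two trends combine.
Na > Rb: Na sits above Rb in group 1, so the down-group effect alone puts Na higher.
Be > Na: relative to Na, both the across-period and down-group shifts push Be's first ionization energy up.
Tabulated first ionization energy (kJ/mol): Be 900, Na 496, Rb 403.
So from highest to lowest: Be > Na > Rb.

Be > Na > Rb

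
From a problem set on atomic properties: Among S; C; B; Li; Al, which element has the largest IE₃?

IE_3 is the cost of taking one more electron from the +2 cation: S²⁺ still has 4 valence electrons; C²⁺ still has 2 valence electrons; B²⁺ still has 1 valence electron; Li²⁺ is already 1 electron into the core; Al²⁺ still has 1 valence electron.
Pulling an electron out of a noble-gas core costs far more than removing a remaining valence electron, so Li sits at the high end of IE_3.
Valence configurations: S²⁺ [Ne]3s²3p², C²⁺ [He]2s², B²⁺ [He]2s¹, Al²⁺ [Ne]3s¹.
The numbers (kJ/mol): S 3357, C 4620, B 3660, Li 11815, Al 2745.
So the third ionization energies run Al < S < B < C < Li.

Li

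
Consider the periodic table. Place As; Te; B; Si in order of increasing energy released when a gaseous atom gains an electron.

B < As < Si < Te

B is in period 2, group 13; Si is in period 3, group 14; As is in period 4, group 15; Te is in period 5, group 16.
EA tends to increase across a period and decrease down a group, though the pattern is less regular than for IE or radius.
These sit on a diagonal, where the across-period and down-group effects partly cancel.
As > B: the two effects oppose for this pair; the across-period effect wins (78 vs 27 kJ/mol).
Si > As: the two effects oppose for this pair; the down-group effect wins (134 vs 78 kJ/mol).
Te > Si: the two effects oppose for this pair; the across-period effect wins (190 vs 134 kJ/mol).
For reference (kJ/mol): B 27, Si 134, As 78, Te 190.
So from lowest to highest: B < As < Si < Te.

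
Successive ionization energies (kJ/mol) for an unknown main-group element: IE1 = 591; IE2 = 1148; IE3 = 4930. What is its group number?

Look for the largest jump between consecutive ionization energies: IE3/IE2 ≈ 4.3, far larger than any earlier ratio.
That jump marks the point where a core electron is being removed. So the atom has 2 valence electrons.
A main-group element with 2 valence electrons is in group 2.

Group 2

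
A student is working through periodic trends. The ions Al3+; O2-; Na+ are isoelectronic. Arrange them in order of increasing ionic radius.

All of these have 10 electrons, so size is governed by nuclear charge alone: the more protons, the stronger the pull on the same electron cloud, and the smaller the ion.
Nuclear charges: Al3+ (Z=13), Na+ (Z=11), O2- (Z=8).
Smallest to largest: Al3+ < Na+ < O2-.

Al3+ < Na+ < O2-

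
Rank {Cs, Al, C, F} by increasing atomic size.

F, C, Al, Cs

C is in period 2, group 14; F is in period 2, group 17; Al is in period 3, group 13; Cs is in period 6, group 1.
Atomic radius shrinks across a period as nuclear charge pulls the same shell inward, and grows down a group as new shells are added.
Here both period and group differ, so the two effects have to be weighed against each other.
C > F: C lies to the left of F in period 2, so the across-period effect alone puts C larger.
Al > C: relative to C, both the across-period and down-group shifts push Al's atomic radius up.
Cs > Al: relative to Al, both the across-period and down-group shifts push Cs's atomic radius up.
Approximate values (pm): C 75, F 64, Al 126, Cs 232.
So from smallest to largest: F < C < Al < Cs.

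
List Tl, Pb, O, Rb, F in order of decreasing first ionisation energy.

F > O > Pb > Tl > Rb

First ionization energy rises across a period (greater Z_eff holds electrons more tightly) and falls down a group (valence electrons are farther from the nucleus).
Here both period and group differ, so the two effects have to be weighed against each other.
Tl > Rb: period and group pull opposite ways; the across-period shift dominates (589 vs 403 kJ/mol).
Pb > Tl: Pb lies to the right of Tl in period 6, so the across-period effect alone puts Pb higher.
O > Pb: relative to Pb, both the across-period and down-group shifts push O's first ionization energy up.
F > O: F lies to the right of O in period 2, so the across-period effect alone puts F higher.
For reference (kJ/mol): O 1314, F 1681, Rb 403, Tl 589, Pb 716.
So from highest to lowest: F > O > Pb > Tl > Rb.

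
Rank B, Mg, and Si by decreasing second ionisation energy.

B, Si, Mg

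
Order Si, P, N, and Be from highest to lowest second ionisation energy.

N > P > Be > Si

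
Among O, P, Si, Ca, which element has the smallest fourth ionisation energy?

After 3 electrons have been removed, what remains? O³⁺ still has 3 valence electrons; P³⁺ still has 2 valence electrons; Si³⁺ still has 1 valence electron; Ca³⁺ is already 1 electron into the core.
Usually core removal costs more than valence removal, but here the competition is close: a tightly held n=2 valence electron can cost more to remove than an n=3 core electron, so the actual values have to decide it.
Valence configurations: O³⁺ [He]2s²2p¹, P³⁺ [Ne]3s², Si³⁺ [Ne]3s¹.
Tabulated IE_4 (kJ/mol): O 7469, P 4964, Si 4356, Ca 6491.
Overall IE_4 order: Si < P < Ca < O.

Si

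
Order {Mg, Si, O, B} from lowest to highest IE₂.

Mg < Si < B < O

After 1 electron has been removed, what remains? Mg⁺ still has 1 valence electron; Si⁺ still has 3 valence electrons; O⁺ still has 5 valence electrons; B⁺ still has 2 valence electrons.
All are still removing valence electrons, so compare the +1 ions as you would atoms: IE_2 generally rises across a period (higher Z_eff) and falls down a group (larger shell), subject to the usual subshell exceptions.
Valence configurations: Mg⁺ [Ne]3s¹, Si⁺ [Ne]3s²3p¹, O⁺ [He]2s²2p³, B⁺ [He]2s².
Approximate IE_2 values (kJ/mol): Mg 1451, Si 1577, O 3388, B 2427.
Hence IE_2: Mg < Si < B < O.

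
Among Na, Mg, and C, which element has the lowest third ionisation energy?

C

IE_3 is the cost of taking one more electron from the +2 cation: Na²⁺ is already 1 electron into the core; Mg²⁺ is the bare [Ne] core; C²⁺ still has 2 valence electrons.
Pulling an electron out of a noble-gas core costs far more than removing a remaining valence electron, so Na and Mg sit at the high end of IE_3.
Approximate IE_3 values (kJ/mol): Na 6910, Mg 7733, C 4620.
Putting it together, IE_3: C < Na < Mg.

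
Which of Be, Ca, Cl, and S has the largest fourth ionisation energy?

Be

Consider each +3 ion: Be³⁺ is already 1 electron into the core; Ca³⁺ is already 1 electron into the core; Cl³⁺ still has 4 valence electrons; S³⁺ still has 3 valence electrons.
Breaking into a closed-shell core is much more expensive than removing a leftover valence electron — Ca and Be have the largest IE_4 here.
Valence configurations: Cl³⁺ [Ne]3s²3p², S³⁺ [Ne]3s²3p¹.
Approximate IE_4 values (kJ/mol): Be 21007, Ca 6491, Cl 5159, S 4556.
Putting it together, IE_4: S < Cl < Ca < Be.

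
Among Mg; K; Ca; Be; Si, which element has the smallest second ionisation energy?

Ca

Consider each +1 ion: Mg⁺ still has 1 valence electron; K⁺ is the bare [Ar] core; Ca⁺ still has 1 valence electron; Be⁺ still has 1 valence electron; Si⁺ still has 3 valence electrons.
Core electrons are held far more tightly than valence electrons, so K tops the IE_2 order.
Valence configurations: Mg⁺ [Ne]3s¹, Ca⁺ [Ar]4s¹, Be⁺ [He]2s¹, Si⁺ [Ne]3s²3p¹.
Approximate IE_2 values (kJ/mol): Mg 1451, K 3052, Ca 1145, Be 1757, Si 1577.
Hence IE_2: Ca < Mg < Si < Be < K.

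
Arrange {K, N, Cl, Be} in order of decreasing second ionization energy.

K > N > Cl > Be

IE_2 is the cost of taking one more electron from the +1 cation: K⁺ is the bare [Ar] core; N⁺ still has 4 valence electrons; Cl⁺ still has 6 valence electrons; Be⁺ still has 1 valence electron.
Pulling an electron out of a noble-gas core costs far more than removing a remaining valence electron, so K sits at the high end of IE_2.
Valence configurations: N⁺ [He]2s²2p², Cl⁺ [Ne]3s²3p⁴, Be⁺ [He]2s¹.
The numbers (kJ/mol): K 3052, N 2856, Cl 2298, Be 1757.
So the second ionization energies run Be < Cl < N < K.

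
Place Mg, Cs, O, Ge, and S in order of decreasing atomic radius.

Cs > Mg > Ge > S > O

O is in period 2, group 16; Mg is in period 3, group 2; S is in period 3, group 16; Ge is in period 4, group 14; Cs is in period 6, group 1.
Across a period the added protons contract the valence shell; down a group each new principal shell makes the atom larger.
Neither a single period nor a single group — weigh both effects.
S > O: they share group 16; the group trend gives S the larger value.
Ge > S: both effects reinforce here, so Ge is clearly the larger of the two.
Mg > Ge: the two effects oppose for this pair; the across-period effect wins (139 vs 121 pm).
Cs > Mg: relative to Mg, both the across-period and down-group shifts push Cs's atomic radius up.
For reference (pm): O 63, Mg 139, S 103, Ge 121, Cs 232.
So from largest to smallest: Cs > Mg > Ge > S > O.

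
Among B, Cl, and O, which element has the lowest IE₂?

Cl

Consider each +1 ion: B⁺ still has 2 valence electrons; Cl⁺ still has 6 valence electrons; O⁺ still has 5 valence electrons.
All are still removing valence electrons, so compare the +1 ions as you would atoms: IE_2 generally rises across a period (higher Z_eff) and falls down a group (larger shell), subject to the usual subshell exceptions.
Valence configurations: B⁺ [He]2s², Cl⁺ [Ne]3s²3p⁴, O⁺ [He]2s²2p³.
The numbers (kJ/mol): B 2427, Cl 2298, O 3388.
Putting it together, IE_2: Cl < B < O.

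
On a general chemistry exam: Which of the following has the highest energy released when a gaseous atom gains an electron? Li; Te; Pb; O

Te

Li is in period 2, group 1; O is in period 2, group 16; Te is in period 5, group 16; Pb is in period 6, group 14.
EA tends to increase across a period and decrease down a group, though the pattern is less regular than for IE or radius.
Neither a single period nor a single group — weigh both effects.
Li > Pb: period and group pull opposite ways; the down-group shift dominates (60 vs 35 kJ/mol).
O > Li: both are in period 2; the period trend gives O the larger value.
Te > O: this pair runs against the simple trend — see the exception note.
Note the exception: Te has a higher electron affinity than O, contrary to the simple trend — O's compact 2p subshell gives strong electron–electron repulsion on the added electron.
For reference (kJ/mol): Li 60, O 141, Te 190, Pb 35.
The highest energy released when a gaseous atom gains an electron among these belongs to Te.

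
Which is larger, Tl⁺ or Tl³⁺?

Tl⁺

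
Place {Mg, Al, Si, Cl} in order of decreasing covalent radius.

Mg > Al > Si > Cl

Mg is in period 3, group 2; Al is in period 3, group 13; Si is in period 3, group 14; Cl is in period 3, group 17.
Across a period the added protons contract the valence shell; down a group each new principal shell makes the atom larger.
All lie in period 3, so atomic radius increases right to left.
So from largest to smallest: Mg > Al > Si > Cl.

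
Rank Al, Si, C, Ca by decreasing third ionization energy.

The third ionization energy removes an electron from the +2 ion. For each element: Al²⁺ still has 1 valence electron; Si²⁺ still has 2 valence electrons; C²⁺ still has 2 valence electrons; Ca²⁺ is the bare [Ar] core.
Pulling an electron out of a noble-gas core costs far more than removing a remaining valence electron, so Ca sits at the high end of IE_3.
Valence configurations: Al²⁺ [Ne]3s¹, Si²⁺ [Ne]3s², C²⁺ [He]2s².
Tabulated IE_3 (kJ/mol): Al 2745, Si 3232, C 4620, Ca 4912.
Overall IE_3 order: Al < Si < C < Ca.

Ca > C > Si > Al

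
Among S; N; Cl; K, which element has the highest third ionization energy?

N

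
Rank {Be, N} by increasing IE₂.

The second ionization energy removes an electron from the +1 ion. For each element: Be⁺ still has 1 valence electron; N⁺ still has 4 valence electrons.
All are still removing valence electrons, so compare the +1 ions as you would atoms: IE_2 generally rises across a period (higher Z_eff) and falls down a group (larger shell), subject to the usual subshell exceptions.
Valence configurations: Be⁺ [He]2s¹, N⁺ [He]2s²2p².
The numbers (kJ/mol): Be 1757, N 2856.
Overall IE_2 order: Be < N.

Be < N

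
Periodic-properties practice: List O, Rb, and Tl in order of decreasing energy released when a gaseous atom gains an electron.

O is in period 2, group 16; Rb is in period 5, group 1; Tl is in period 6, group 13.
EA tends to increase across a period and decrease down a group, though the pattern is less regular than for IE or radius.
Neither a single period nor a single group — weigh both effects.
Rb > Tl: period and group pull opposite ways; the down-group shift dominates (47 vs 19 kJ/mol).
O > Rb: both effects reinforce here, so O is clearly the higher of the two.
Approximate values (kJ/mol): O 141, Rb 47, Tl 19.
So from highest to lowest: O > Rb > Tl.

O, Rb, Tl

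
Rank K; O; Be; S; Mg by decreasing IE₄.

The fourth ionization energy removes an electron from the +3 ion. For each element: K³⁺ is already 2 electrons into the core; O³⁺ still has 3 valence electrons; Be³⁺ is already 1 electron into the core; S³⁺ still has 3 valence electrons; Mg³⁺ is already 1 electron into the core.
Usually core removal costs more than valence removal, but here the competition is close: a tightly held n=2 valence electron can cost more to remove than an n=3 core electron, so the actual values have to decide it.
Valence configurations: O³⁺ [He]2s²2p¹, S³⁺ [Ne]3s²3p¹.
Approximate IE_4 values (kJ/mol): K 5877, O 7469, Be 21007, S 4556, Mg 10543.
So the fourth ionization energies run S < K < O < Mg < Be.

Be, Mg, O, K, S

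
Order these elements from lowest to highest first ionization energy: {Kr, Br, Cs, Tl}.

Cs < Tl < Br < Kr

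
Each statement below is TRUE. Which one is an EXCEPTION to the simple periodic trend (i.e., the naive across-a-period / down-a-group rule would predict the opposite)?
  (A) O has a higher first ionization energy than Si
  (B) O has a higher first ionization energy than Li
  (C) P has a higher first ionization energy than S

(C)

The general trend: first ionization energy increases across a period and decreases down a group.
(A) O (period 2, group 16) vs Si (period 3, group 14): the stated order agrees with the simple trend.
(B) O (period 2, group 16) vs Li (period 2, group 1): the stated order agrees with the simple trend.
(C) P (period 3, group 15) vs S (period 3, group 16): the stated order contradicts the simple trend.
The exception is (C): S (3p⁴) ionizes more easily than half-filled P (3p³) because the paired 3p electron in S is pushed out by e⁻–e⁻ repulsion.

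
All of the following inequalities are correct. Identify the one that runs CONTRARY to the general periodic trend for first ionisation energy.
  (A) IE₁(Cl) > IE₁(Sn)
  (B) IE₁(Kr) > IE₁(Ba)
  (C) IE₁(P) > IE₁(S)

The general trend: first ionisation energy increases across a period and decreases down a group.
(A) Cl (period 3, group 17) vs Sn (period 5, group 14): the stated order agrees with the simple trend.
(B) Kr (period 4, group 18) vs Ba (period 6, group 2): the stated order agrees with the simple trend.
(C) P (period 3, group 15) vs S (period 3, group 16): the stated order contradicts the simple trend.
The exception is (C): S (3p⁴) ionizes more easily than half-filled P (3p³) because the paired 3p electron in S is pushed out by e⁻–e⁻ repulsion.

(C)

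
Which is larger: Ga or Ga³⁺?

Ga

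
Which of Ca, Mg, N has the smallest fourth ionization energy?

Ca

IE_4 is the cost of taking one more electron from the +3 cation: Ca³⁺ is already 1 electron into the core; Mg³⁺ is already 1 electron into the core; N³⁺ still has 2 valence electrons.
Usually core removal costs more than valence removal, but here the competition is close: a tightly held n=2 valence electron can cost more to remove than an n=3 core electron, so the actual values have to decide it.
Approximate IE_4 values (kJ/mol): Ca 6491, Mg 10543, N 7475.
Overall IE_4 order: Ca < N < Mg.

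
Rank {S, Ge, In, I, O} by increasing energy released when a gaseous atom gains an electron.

O is in period 2, group 16; S is in period 3, group 16; Ge is in period 4, group 14; In is in period 5, group 13; I is in period 5, group 17.
Adding an electron releases more energy for atoms nearer the top right (short of the noble gases).
Here both period and group differ, so the two effects have to be weighed against each other.
Ge > In: both effects reinforce here, so Ge is clearly the higher of the two.
O > Ge: both effects reinforce here, so O is clearly the higher of the two.
S > O: this pair runs against the simple trend — see the exception note.
I > S: period and group pull opposite ways; the across-period shift dominates (295 vs 200 kJ/mol).
Note the exception: S has a higher electron affinity than O, contrary to the simple trend — the compact 2p subshell of O repels the added electron more than S's larger 3p does.
Approximate values (kJ/mol): O 141, S 200, Ge 119, In 29, I 295.
So from lowest to highest: In < Ge < O < S < I.

In, Ge, O, S, I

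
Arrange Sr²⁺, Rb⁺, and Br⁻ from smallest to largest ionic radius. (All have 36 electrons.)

Sr²⁺ < Rb⁺ < Br⁻

All of these have 36 electrons, so size is governed by nuclear charge alone: the more protons, the stronger the pull on the same electron cloud, and the smaller the ion.
Nuclear charges: Sr²⁺ (Z=38), Rb⁺ (Z=37), Br⁻ (Z=35).
Smallest to largest: Sr²⁺ < Rb⁺ < Br⁻.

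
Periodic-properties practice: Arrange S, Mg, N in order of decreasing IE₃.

Consider each +2 ion: S²⁺ still has 4 valence electrons; Mg²⁺ is the bare [Ne] core; N²⁺ still has 3 valence electrons.
Pulling an electron out of a noble-gas core costs far more than removing a remaining valence electron, so Mg sits at the high end of IE_3.
Valence configurations: S²⁺ [Ne]3s²3p², N²⁺ [He]2s²2p¹.
The numbers (kJ/mol): S 3357, Mg 7733, N 4578.
Putting it together, IE_3: S < N < Mg.

Mg, N, S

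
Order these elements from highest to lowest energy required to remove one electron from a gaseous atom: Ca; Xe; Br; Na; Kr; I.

Na is in period 3, group 1; Ca is in period 4, group 2; Br is in period 4, group 17; Kr is in period 4, group 18; I is in period 5, group 17; Xe is in period 5, group 18.
Across a period the outer electron is held more tightly (higher IE₁); down a group it sits in a higher shell, more shielded, and comes off more easily.
These span different periods and groups, so the two trends combine.
Ca > Na: the two effects oppose for this pair; the across-period effect wins (590 vs 496 kJ/mol).
I > Ca: period and group pull opposite ways; the across-period shift dominates (1008 vs 590 kJ/mol).
Br > I: they share group 17; the group trend gives Br the larger value.
Xe > Br: the two effects oppose for this pair; the across-period effect wins (1170 vs 1140 kJ/mol).
Kr > Xe: they share group 18; the group trend gives Kr the larger value.
For reference (kJ/mol): Na 496, Ca 590, Br 1140, Kr 1351, I 1008, Xe 1170.
So from highest to lowest: Kr > Xe > Br > I > Ca > Na.

Kr > Xe > Br > I > Ca > Na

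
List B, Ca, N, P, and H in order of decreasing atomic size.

Atomic radius shrinks across a period as nuclear charge pulls the same shell inward, and grows down a group as new shells are added.
Neither a single period nor a single group — weigh both effects.
N > H: the two effects oppose for this pair; the down-group effect wins (71 vs 32 pm).
B > N: B lies to the left of N in period 2, so the across-period effect alone puts B larger.
P > B: the two effects oppose for this pair; the down-group effect wins (111 vs 85 pm).
Ca > P: both effects reinforce here, so Ca is clearly the larger of the two.
Tabulated atomic radius (pm): H 32, B 85, N 71, P 111, Ca 171.
So from largest to smallest: Ca > P > B > N > H.

Ca, P, B, N, H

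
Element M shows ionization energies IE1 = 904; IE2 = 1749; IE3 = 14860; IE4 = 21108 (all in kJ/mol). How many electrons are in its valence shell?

2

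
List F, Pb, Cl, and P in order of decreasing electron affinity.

F is in period 2, group 17; P is in period 3, group 15; Cl is in period 3, group 17; Pb is in period 6, group 14.
Adding an electron releases more energy for atoms nearer the top right (short of the noble gases).
Here both period and group differ, so the two effects have to be weighed against each other.
P > Pb: relative to Pb, both the across-period and down-group shifts push P's electron affinity up.
F > P: both effects reinforce here, so F is clearly the higher of the two.
Cl > F: this pair runs against the simple trend — see the exception note.
Note the exception: Cl has a higher electron affinity than F, contrary to the simple trend — F's small 2p subshell makes the incoming electron feel strong e⁻–e⁻ repulsion, so Cl actually releases more energy on gaining an electron.
Tabulated electron affinity (kJ/mol): F 328, P 72, Cl 349, Pb 35.
So from highest to lowest: Cl > F > P > Pb.

Cl > F > P > Pb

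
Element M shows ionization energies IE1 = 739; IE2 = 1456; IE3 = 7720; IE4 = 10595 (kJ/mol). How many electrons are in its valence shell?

2

Look for the largest jump between consecutive ionization energies: IE3/IE2 ≈ 5.3, far larger than any earlier ratio.
That jump marks the point where a core electron is being removed. So the atom has 2 valence electrons.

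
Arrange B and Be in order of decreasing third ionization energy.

Be > B

Consider each +2 ion: B²⁺ still has 1 valence electron; Be²⁺ is the bare [He] core.
Breaking into a closed-shell core is much more expensive than removing a leftover valence electron — Be has the largest IE_3 here.
Approximate IE_3 values (kJ/mol): B 3660, Be 14849.
So the third ionization energies run B < Be.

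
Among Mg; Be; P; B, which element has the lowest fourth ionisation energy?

After 3 electrons have been removed, what remains? Mg³⁺ is already 1 electron into the core; Be³⁺ is already 1 electron into the core; P³⁺ still has 2 valence electrons; B³⁺ is the bare [He] core.
Breaking into a closed-shell core is much more expensive than removing a leftover valence electron — Mg, Be and B have the largest IE_4 here.
Approximate IE_4 values (kJ/mol): Mg 10543, Be 21007, P 4964, B 25026.
Overall IE_4 order: P < Mg < Be < B.

P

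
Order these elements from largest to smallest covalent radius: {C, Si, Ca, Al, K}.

C is in period 2, group 14; Al is in period 3, group 13; Si is in period 3, group 14; K is in period 4, group 1; Ca is in period 4, group 2.
Moving right in a period, electrons are added to the same shell under a stronger nuclear pull, so atoms get smaller; moving down, a new shell is opened and atoms get larger.
Here both period and group differ, so the two effects have to be weighed against each other.
Si > C: they share group 14; the group trend gives Si the larger value.
Al > Si: both are in period 3; the period trend gives Al the larger value.
Ca > Al: relative to Al, both the across-period and down-group shifts push Ca's atomic radius up.
K > Ca: both are in period 4; the period trend gives K the larger value.
Tabulated atomic radius (pm): C 75, Al 126, Si 116, K 196, Ca 171.
So from largest to smallest: K > Ca > Al > Si > C.

K > Ca > Al > Si > C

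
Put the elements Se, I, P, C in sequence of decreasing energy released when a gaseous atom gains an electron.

I, Se, C, P

C is in period 2, group 14; P is in period 3, group 15; Se is in period 4, group 16; I is in period 5, group 17.
Electron affinity generally becomes more exothermic across a period toward the halogens and less exothermic down a group.
These sit on a diagonal, where the across-period and down-group effects partly cancel.
C > P: period and group pull opposite ways; the down-group shift dominates (122 vs 72 kJ/mol).
Se > C: period and group pull opposite ways; the across-period shift dominates (195 vs 122 kJ/mol).
I > Se: period and group pull opposite ways; the across-period shift dominates (295 vs 195 kJ/mol).
Tabulated electron affinity (kJ/mol): C 122, P 72, Se 195, I 295.
So from highest to lowest: I > Se > C > P.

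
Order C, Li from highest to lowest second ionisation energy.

Li > C

After 1 electron has been removed, what remains? C⁺ still has 3 valence electrons; Li⁺ is the bare [He] core.
Core electrons are held far more tightly than valence electrons, so Li tops the IE_2 order.
Tabulated IE_2 (kJ/mol): C 2353, Li 7298.
Putting it together, IE_2: C < Li.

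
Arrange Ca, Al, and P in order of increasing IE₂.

Ca < Al < P

The second ionization energy removes an electron from the +1 ion. For each element: Ca⁺ still has 1 valence electron; Al⁺ still has 2 valence electrons; P⁺ still has 4 valence electrons.
All are still removing valence electrons, so compare the +1 ions as you would atoms: IE_2 generally rises across a period (higher Z_eff) and falls down a group (larger shell), subject to the usual subshell exceptions.
Valence configurations: Ca⁺ [Ar]4s¹, Al⁺ [Ne]3s², P⁺ [Ne]3s²3p².
The numbers (kJ/mol): Ca 1145, Al 1817, P 1907.
Overall IE_2 order: Ca < Al < P.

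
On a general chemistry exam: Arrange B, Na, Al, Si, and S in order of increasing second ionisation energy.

IE_2 is the cost of taking one more electron from the +1 cation: B⁺ still has 2 valence electrons; Na⁺ is the bare [Ne] core; Al⁺ still has 2 valence electrons; Si⁺ still has 3 valence electrons; S⁺ still has 5 valence electrons.
Breaking into a closed-shell core is much more expensive than removing a leftover valence electron — Na has the largest IE_2 here.
Valence configurations: B⁺ [He]2s², Al⁺ [Ne]3s², Si⁺ [Ne]3s²3p¹, S⁺ [Ne]3s²3p³.
Si⁺ loses a lone 3p electron whereas Al⁺ must break into a filled 3s² pair, so IE_2(Al) > IE_2(Si) even though Si has the higher nuclear charge.
The numbers (kJ/mol): B 2427, Na 4562, Al 1817, Si 1577, S 2252.
Overall IE_2 order: Si < Al < S < B < Na.

Si < Al < S < B < Na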